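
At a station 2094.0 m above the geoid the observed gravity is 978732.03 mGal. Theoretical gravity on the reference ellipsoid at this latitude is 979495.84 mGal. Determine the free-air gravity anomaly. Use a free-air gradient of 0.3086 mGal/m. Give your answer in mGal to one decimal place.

-117.6

Free-air correction = 0.3086 × 2094.0 = 646.21 mGal
Free-air anomaly = 978732.03 − 979495.84 + (646.21) = -117.60 mGal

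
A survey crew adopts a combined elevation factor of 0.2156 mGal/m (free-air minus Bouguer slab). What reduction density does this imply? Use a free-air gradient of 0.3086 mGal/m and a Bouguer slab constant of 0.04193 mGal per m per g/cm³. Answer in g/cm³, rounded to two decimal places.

2.22

0.2156 = 0.3086 − 0.04193 × ρ
ρ = (0.3086 − 0.2156) / 0.04193 = 2.22 g/cm³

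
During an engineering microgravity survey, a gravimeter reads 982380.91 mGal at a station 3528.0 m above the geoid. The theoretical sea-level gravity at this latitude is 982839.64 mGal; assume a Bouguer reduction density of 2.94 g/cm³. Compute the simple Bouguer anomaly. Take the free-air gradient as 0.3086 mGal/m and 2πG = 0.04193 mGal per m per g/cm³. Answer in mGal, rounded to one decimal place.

195.1

Free-air correction = 0.3086 × 3528.0 = 1088.74 mGal
Free-air anomaly = 982380.91 − 982839.64 + (1088.74) = 630.01 mGal
Bouguer slab correction = 0.04193 × 2.94 × 3528.0 = 434.91 mGal
Simple Bouguer anomaly = 630.01 − (434.91) = 195.10 mGal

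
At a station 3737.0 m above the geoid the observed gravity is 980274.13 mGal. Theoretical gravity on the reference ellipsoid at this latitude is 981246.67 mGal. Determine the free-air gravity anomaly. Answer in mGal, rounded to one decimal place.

Free-air correction = 0.3086 × 3737.0 = 1153.24 mGal
Free-air anomaly = 980274.13 − 981246.67 + (1153.24) = 180.70 mGal

180.7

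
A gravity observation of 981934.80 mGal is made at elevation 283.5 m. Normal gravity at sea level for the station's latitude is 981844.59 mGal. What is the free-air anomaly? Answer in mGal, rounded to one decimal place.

Free-air correction = 0.3086 × 283.5 = 87.49 mGal
Free-air anomaly = 981934.80 − 981844.59 + (87.49) = 177.70 mGal

177.7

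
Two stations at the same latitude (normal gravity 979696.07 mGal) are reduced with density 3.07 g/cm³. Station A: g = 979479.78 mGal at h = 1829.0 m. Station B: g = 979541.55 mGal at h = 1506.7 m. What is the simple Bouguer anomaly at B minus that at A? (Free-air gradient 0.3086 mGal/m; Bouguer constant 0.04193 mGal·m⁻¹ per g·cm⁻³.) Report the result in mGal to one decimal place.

3.8

Δg_SB(A) = 979479.78 − 979696.07 + 0.3086×1829.0 − 0.04193×3.07×1829.0 = 112.70 mGal
Δg_SB(B) = 979541.55 − 979696.07 + 0.3086×1506.7 − 0.04193×3.07×1506.7 = 116.50 mGal
Difference = 116.50 − (112.70) = 3.80 mGal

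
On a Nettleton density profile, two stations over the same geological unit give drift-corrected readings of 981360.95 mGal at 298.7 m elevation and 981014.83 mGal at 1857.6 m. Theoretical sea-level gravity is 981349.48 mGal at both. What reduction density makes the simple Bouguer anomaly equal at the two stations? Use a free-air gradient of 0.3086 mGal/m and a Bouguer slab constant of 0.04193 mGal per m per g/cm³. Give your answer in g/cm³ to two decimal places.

Δg_obs = 981014.83 − 981360.95 = -346.12 mGal over Δh = 1857.6 − 298.7 = 1558.9 m
Equal Bouguer anomalies ⇒ Δg_obs + (0.3086 − 0.04193ρ)·Δh = 0
0.3086 − 0.04193ρ = −Δg_obs/Δh = 0.22203
ρ = (0.3086 − 0.22203) / 0.04193 = 2.06 g/cm³

2.06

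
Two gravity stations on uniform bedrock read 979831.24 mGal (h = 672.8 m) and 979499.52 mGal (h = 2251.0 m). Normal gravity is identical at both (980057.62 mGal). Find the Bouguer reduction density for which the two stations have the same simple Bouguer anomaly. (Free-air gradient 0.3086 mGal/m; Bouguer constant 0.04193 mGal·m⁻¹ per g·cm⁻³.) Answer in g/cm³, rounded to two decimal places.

2.35

Δg_obs = 979499.52 − 979831.24 = -331.72 mGal over Δh = 2251.0 − 672.8 = 1578.2 m
Equal Bouguer anomalies ⇒ Δg_obs + (0.3086 − 0.04193ρ)·Δh = 0
0.3086 − 0.04193ρ = −Δg_obs/Δh = 0.21019
ρ = (0.3086 − 0.21019) / 0.04193 = 2.35 g/cm³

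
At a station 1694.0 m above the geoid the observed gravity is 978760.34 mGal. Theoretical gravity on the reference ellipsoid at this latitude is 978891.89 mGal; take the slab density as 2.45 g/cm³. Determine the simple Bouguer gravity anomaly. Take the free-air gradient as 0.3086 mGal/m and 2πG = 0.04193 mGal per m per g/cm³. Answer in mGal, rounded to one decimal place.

Free-air correction = 0.3086 × 1694.0 = 522.77 mGal
Free-air anomaly = 978760.34 − 978891.89 + (522.77) = 391.22 mGal
Bouguer slab correction = 0.04193 × 2.45 × 1694.0 = 174.02 mGal
Simple Bouguer anomaly = 391.22 − (174.02) = 217.20 mGal

217.2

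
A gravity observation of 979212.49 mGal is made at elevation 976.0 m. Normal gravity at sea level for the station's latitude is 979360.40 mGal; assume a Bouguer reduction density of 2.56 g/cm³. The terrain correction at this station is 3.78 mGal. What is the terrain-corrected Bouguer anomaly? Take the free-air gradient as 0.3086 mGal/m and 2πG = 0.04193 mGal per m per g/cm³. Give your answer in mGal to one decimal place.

52.3

Free-air correction = 0.3086 × 976.0 = 301.19 mGal
Free-air anomaly = 979212.49 − 979360.40 + (301.19) = 153.28 mGal
Bouguer slab correction = 0.04193 × 2.56 × 976.0 = 104.76 mGal
Simple Bouguer anomaly = 153.28 − (104.76) = 48.52 mGal
Complete Bouguer anomaly = 48.52 + 3.78 = 52.30 mGal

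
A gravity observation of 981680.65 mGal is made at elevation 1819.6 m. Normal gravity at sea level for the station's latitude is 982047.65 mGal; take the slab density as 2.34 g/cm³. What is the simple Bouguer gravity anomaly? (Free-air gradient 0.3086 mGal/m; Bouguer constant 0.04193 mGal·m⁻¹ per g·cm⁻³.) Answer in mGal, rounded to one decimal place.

Free-air correction = 0.3086 × 1819.6 = 561.53 mGal
Free-air anomaly = 981680.65 − 982047.65 + (561.53) = 194.53 mGal
Bouguer slab correction = 0.04193 × 2.34 × 1819.6 = 178.53 mGal
Simple Bouguer anomaly = 194.53 − (178.53) = 16.00 mGal

16.0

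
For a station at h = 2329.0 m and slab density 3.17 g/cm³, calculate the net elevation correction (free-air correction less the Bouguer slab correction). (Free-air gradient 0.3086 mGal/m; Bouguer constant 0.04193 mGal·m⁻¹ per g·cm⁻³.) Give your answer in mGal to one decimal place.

Combined gradient = 0.3086 − 0.04193 × 3.17 = 0.1756819 mGal/m
Combined elevation correction = 0.1756819 × 2329.0 = 409.2 mGal

409.2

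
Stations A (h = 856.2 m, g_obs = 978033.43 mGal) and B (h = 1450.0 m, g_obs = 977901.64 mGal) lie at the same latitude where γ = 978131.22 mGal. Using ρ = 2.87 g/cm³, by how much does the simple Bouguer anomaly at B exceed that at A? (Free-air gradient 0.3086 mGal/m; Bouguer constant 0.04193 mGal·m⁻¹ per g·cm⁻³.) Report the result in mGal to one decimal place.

Δg_SB(A) = 978033.43 − 978131.22 + 0.3086×856.2 − 0.04193×2.87×856.2 = 63.40 mGal
Δg_SB(B) = 977901.64 − 978131.22 + 0.3086×1450.0 − 0.04193×2.87×1450.0 = 43.40 mGal
Difference = 43.40 − (63.40) = -20.00 mGal

-20.0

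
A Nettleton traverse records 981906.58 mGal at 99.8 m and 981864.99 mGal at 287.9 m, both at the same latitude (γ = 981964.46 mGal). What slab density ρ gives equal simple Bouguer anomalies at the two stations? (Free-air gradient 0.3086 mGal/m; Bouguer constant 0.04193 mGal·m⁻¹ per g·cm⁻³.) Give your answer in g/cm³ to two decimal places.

2.09

Δg_obs = 981864.99 − 981906.58 = -41.59 mGal over Δh = 287.9 − 99.8 = 188.1 m
Equal Bouguer anomalies ⇒ Δg_obs + (0.3086 − 0.04193ρ)·Δh = 0
0.3086 − 0.04193ρ = −Δg_obs/Δh = 0.22111
ρ = (0.3086 − 0.22111) / 0.04193 = 2.09 g/cm³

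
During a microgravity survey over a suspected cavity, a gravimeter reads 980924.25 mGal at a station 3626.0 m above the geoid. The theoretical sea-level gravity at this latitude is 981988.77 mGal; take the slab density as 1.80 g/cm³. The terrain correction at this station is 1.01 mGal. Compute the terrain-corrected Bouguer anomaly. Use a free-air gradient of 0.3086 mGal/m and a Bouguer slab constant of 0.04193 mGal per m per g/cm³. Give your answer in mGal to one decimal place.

Free-air correction = 0.3086 × 3626.0 = 1118.98 mGal
Free-air anomaly = 980924.25 − 981988.77 + (1118.98) = 54.46 mGal
Bouguer slab correction = 0.04193 × 1.80 × 3626.0 = 273.67 mGal
Simple Bouguer anomaly = 54.46 − (273.67) = -219.21 mGal
Complete Bouguer anomaly = -219.21 + 1.01 = -218.20 mGal

-218.2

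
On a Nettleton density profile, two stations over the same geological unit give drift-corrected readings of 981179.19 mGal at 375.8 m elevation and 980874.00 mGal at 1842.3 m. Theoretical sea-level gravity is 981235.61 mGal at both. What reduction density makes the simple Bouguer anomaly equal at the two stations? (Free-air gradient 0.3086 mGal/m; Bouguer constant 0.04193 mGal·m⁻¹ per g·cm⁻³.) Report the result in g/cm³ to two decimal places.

Δg_obs = 980874.00 − 981179.19 = -305.19 mGal over Δh = 1842.3 − 375.8 = 1466.5 m
Equal Bouguer anomalies ⇒ Δg_obs + (0.3086 − 0.04193ρ)·Δh = 0
0.3086 − 0.04193ρ = −Δg_obs/Δh = 0.20811
ρ = (0.3086 − 0.20811) / 0.04193 = 2.40 g/cm³

2.40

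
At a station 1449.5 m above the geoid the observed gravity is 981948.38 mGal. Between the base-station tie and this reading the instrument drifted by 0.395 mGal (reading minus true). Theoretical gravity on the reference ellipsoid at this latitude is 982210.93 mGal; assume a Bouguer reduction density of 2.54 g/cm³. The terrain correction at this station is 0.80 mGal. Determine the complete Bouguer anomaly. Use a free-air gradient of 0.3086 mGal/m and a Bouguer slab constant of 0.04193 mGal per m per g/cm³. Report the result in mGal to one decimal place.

Drift-corrected reading = 981948.38 − (0.395) = 981947.985 mGal
Free-air correction = 0.3086 × 1449.5 = 447.32 mGal
Free-air anomaly = 981947.985 − 982210.93 + (447.32) = 184.375 mGal
Bouguer slab correction = 0.04193 × 2.54 × 1449.5 = 154.37 mGal
Simple Bouguer anomaly = 184.375 − (154.37) = 30.005 mGal
Complete Bouguer anomaly = 30.005 + 0.80 = 30.805 mGal

30.8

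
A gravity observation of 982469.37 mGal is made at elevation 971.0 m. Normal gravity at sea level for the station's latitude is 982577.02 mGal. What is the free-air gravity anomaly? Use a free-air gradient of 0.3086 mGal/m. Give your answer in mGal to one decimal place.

Free-air correction = 0.3086 × 971.0 = 299.65 mGal
Free-air anomaly = 982469.37 − 982577.02 + (299.65) = 192.00 mGal

192.0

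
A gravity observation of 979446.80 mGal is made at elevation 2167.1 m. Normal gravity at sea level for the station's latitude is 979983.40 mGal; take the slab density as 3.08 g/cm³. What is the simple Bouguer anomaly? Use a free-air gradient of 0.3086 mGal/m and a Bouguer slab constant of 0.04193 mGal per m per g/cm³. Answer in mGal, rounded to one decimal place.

Free-air correction = 0.3086 × 2167.1 = 668.77 mGal
Free-air anomaly = 979446.80 − 979983.40 + (668.77) = 132.17 mGal
Bouguer slab correction = 0.04193 × 3.08 × 2167.1 = 279.87 mGal
Simple Bouguer anomaly = 132.17 − (279.87) = -147.70 mGal

-147.7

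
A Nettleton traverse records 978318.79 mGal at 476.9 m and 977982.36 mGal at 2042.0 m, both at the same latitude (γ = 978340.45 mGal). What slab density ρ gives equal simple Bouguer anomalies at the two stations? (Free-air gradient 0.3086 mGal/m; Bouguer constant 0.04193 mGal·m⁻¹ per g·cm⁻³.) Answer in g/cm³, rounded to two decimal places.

2.23

Δg_obs = 977982.36 − 978318.79 = -336.43 mGal over Δh = 2042.0 − 476.9 = 1565.1 m
Equal Bouguer anomalies ⇒ Δg_obs + (0.3086 − 0.04193ρ)·Δh = 0
0.3086 − 0.04193ρ = −Δg_obs/Δh = 0.21496
ρ = (0.3086 − 0.21496) / 0.04193 = 2.23 g/cm³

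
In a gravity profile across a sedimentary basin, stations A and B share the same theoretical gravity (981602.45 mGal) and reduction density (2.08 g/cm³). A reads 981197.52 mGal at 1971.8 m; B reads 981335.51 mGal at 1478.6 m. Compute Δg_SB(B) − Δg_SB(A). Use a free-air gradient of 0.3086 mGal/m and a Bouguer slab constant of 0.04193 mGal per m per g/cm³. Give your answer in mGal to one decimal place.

Δg_SB(A) = 981197.52 − 981602.45 + 0.3086×1971.8 − 0.04193×2.08×1971.8 = 31.60 mGal
Δg_SB(B) = 981335.51 − 981602.45 + 0.3086×1478.6 − 0.04193×2.08×1478.6 = 60.40 mGal
Difference = 60.40 − (31.60) = 28.80 mGal

28.8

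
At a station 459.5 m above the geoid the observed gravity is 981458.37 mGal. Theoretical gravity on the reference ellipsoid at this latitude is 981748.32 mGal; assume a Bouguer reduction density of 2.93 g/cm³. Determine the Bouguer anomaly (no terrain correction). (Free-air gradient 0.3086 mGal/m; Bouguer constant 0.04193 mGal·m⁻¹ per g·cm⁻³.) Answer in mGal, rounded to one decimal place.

-204.6

Free-air correction = 0.3086 × 459.5 = 141.80 mGal
Free-air anomaly = 981458.37 − 981748.32 + (141.80) = -148.15 mGal
Bouguer slab correction = 0.04193 × 2.93 × 459.5 = 56.45 mGal
Simple Bouguer anomaly = -148.15 − (56.45) = -204.60 mGal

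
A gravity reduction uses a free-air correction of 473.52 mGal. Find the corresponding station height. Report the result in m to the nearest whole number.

h = 473.52 / 0.3086 = 1534.41 m

1534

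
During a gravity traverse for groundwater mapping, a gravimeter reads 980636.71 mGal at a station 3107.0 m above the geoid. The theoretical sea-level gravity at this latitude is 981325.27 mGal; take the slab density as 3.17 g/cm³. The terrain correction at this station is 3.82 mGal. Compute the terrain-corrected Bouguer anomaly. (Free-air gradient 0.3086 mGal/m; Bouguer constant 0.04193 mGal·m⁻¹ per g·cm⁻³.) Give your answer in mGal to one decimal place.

-138.9

Free-air correction = 0.3086 × 3107.0 = 958.82 mGal
Free-air anomaly = 980636.71 − 981325.27 + (958.82) = 270.26 mGal
Bouguer slab correction = 0.04193 × 3.17 × 3107.0 = 412.98 mGal
Simple Bouguer anomaly = 270.26 − (412.98) = -142.72 mGal
Complete Bouguer anomaly = -142.72 + 3.82 = -138.90 mGal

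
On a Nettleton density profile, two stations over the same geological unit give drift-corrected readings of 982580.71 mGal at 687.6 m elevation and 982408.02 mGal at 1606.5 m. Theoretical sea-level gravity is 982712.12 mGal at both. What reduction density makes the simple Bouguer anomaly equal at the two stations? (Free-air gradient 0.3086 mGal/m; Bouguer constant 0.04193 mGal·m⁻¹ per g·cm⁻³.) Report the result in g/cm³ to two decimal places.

2.88

Δg_obs = 982408.02 − 982580.71 = -172.69 mGal over Δh = 1606.5 − 687.6 = 918.9 m
Equal Bouguer anomalies ⇒ Δg_obs + (0.3086 − 0.04193ρ)·Δh = 0
0.3086 − 0.04193ρ = −Δg_obs/Δh = 0.18793
ρ = (0.3086 − 0.18793) / 0.04193 = 2.88 g/cm³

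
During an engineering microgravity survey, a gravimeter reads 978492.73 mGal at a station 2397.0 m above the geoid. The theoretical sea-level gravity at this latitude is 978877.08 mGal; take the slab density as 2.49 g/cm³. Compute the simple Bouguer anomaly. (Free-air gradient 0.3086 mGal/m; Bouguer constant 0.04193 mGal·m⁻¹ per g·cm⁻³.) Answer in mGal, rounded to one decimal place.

105.1

Free-air correction = 0.3086 × 2397.0 = 739.71 mGal
Free-air anomaly = 978492.73 − 978877.08 + (739.71) = 355.36 mGal
Bouguer slab correction = 0.04193 × 2.49 × 2397.0 = 250.26 mGal
Simple Bouguer anomaly = 355.36 − (250.26) = 105.10 mGal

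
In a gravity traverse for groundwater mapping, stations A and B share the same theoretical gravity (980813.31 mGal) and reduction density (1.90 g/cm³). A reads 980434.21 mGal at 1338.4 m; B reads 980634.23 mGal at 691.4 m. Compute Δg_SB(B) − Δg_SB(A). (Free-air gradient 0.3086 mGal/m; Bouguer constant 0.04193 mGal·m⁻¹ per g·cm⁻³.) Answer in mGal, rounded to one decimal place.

Δg_SB(A) = 980434.21 − 980813.31 + 0.3086×1338.4 − 0.04193×1.90×1338.4 = -72.70 mGal
Δg_SB(B) = 980634.23 − 980813.31 + 0.3086×691.4 − 0.04193×1.90×691.4 = -20.80 mGal
Difference = -20.80 − (-72.70) = 51.90 mGal

51.9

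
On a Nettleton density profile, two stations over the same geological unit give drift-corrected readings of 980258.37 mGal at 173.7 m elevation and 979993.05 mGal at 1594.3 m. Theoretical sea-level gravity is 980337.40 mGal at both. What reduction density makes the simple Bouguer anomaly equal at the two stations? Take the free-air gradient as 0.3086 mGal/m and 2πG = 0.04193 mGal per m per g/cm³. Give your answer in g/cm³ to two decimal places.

2.91

Δg_obs = 979993.05 − 980258.37 = -265.32 mGal over Δh = 1594.3 − 173.7 = 1420.6 m
Equal Bouguer anomalies ⇒ Δg_obs + (0.3086 − 0.04193ρ)·Δh = 0
0.3086 − 0.04193ρ = −Δg_obs/Δh = 0.18677
ρ = (0.3086 − 0.18677) / 0.04193 = 2.91 g/cm³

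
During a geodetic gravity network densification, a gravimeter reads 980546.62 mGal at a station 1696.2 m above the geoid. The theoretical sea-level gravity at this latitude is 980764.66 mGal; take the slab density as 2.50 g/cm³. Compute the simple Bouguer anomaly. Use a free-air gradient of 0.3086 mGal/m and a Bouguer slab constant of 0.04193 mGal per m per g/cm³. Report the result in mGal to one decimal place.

Free-air correction = 0.3086 × 1696.2 = 523.45 mGal
Free-air anomaly = 980546.62 − 980764.66 + (523.45) = 305.41 mGal
Bouguer slab correction = 0.04193 × 2.50 × 1696.2 = 177.80 mGal
Simple Bouguer anomaly = 305.41 − (177.80) = 127.61 mGal

127.6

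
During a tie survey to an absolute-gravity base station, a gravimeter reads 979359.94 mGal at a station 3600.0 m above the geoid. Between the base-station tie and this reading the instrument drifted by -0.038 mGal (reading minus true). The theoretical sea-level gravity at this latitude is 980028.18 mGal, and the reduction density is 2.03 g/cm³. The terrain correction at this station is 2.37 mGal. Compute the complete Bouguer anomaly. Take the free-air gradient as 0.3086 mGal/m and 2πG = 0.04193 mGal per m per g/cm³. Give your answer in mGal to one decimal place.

Drift-corrected reading = 979359.94 − (-0.038) = 979359.978 mGal
Free-air correction = 0.3086 × 3600.0 = 1110.96 mGal
Free-air anomaly = 979359.978 − 980028.18 + (1110.96) = 442.758 mGal
Bouguer slab correction = 0.04193 × 2.03 × 3600.0 = 306.42 mGal
Simple Bouguer anomaly = 442.758 − (306.42) = 136.338 mGal
Complete Bouguer anomaly = 136.338 + 2.37 = 138.708 mGal

138.7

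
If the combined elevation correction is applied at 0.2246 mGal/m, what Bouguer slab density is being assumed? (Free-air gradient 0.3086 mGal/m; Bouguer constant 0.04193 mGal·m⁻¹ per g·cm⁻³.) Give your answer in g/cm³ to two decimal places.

2.00

0.2246 = 0.3086 − 0.04193 × ρ
ρ = (0.3086 − 0.2246) / 0.04193 = 2.00 g/cm³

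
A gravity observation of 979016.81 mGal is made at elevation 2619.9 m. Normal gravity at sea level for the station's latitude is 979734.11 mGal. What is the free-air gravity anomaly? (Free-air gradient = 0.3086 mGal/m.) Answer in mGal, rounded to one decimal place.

Free-air correction = 0.3086 × 2619.9 = 808.50 mGal
Free-air anomaly = 979016.81 − 979734.11 + (808.50) = 91.20 mGal

91.2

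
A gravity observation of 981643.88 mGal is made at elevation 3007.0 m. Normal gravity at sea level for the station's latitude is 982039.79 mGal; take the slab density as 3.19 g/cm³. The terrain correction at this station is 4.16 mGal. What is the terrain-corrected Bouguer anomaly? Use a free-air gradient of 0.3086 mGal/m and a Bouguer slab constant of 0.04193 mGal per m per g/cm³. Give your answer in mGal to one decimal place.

134.0

Free-air correction = 0.3086 × 3007.0 = 927.96 mGal
Free-air anomaly = 981643.88 − 982039.79 + (927.96) = 532.05 mGal
Bouguer slab correction = 0.04193 × 3.19 × 3007.0 = 402.21 mGal
Simple Bouguer anomaly = 532.05 − (402.21) = 129.84 mGal
Complete Bouguer anomaly = 129.84 + 4.16 = 134.00 mGal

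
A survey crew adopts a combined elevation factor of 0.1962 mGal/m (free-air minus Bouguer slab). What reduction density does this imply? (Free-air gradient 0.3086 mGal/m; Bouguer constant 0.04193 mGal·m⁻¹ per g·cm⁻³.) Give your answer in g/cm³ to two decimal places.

2.68

0.1962 = 0.3086 − 0.04193 × ρ
ρ = (0.3086 − 0.1962) / 0.04193 = 2.68 g/cm³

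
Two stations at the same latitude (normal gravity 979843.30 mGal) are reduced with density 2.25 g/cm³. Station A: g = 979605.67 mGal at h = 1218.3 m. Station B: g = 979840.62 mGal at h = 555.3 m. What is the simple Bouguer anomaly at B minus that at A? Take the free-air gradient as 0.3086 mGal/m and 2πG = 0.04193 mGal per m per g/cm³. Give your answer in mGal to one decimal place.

92.9

Δg_SB(A) = 979605.67 − 979843.30 + 0.3086×1218.3 − 0.04193×2.25×1218.3 = 23.40 mGal
Δg_SB(B) = 979840.62 − 979843.30 + 0.3086×555.3 − 0.04193×2.25×555.3 = 116.30 mGal
Difference = 116.30 − (23.40) = 92.90 mGal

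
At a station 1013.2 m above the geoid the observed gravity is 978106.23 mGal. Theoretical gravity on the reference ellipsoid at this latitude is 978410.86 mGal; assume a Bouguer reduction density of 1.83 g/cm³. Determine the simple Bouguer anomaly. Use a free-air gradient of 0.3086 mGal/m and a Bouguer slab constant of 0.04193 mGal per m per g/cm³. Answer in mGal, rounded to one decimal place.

Free-air correction = 0.3086 × 1013.2 = 312.67 mGal
Free-air anomaly = 978106.23 − 978410.86 + (312.67) = 8.04 mGal
Bouguer slab correction = 0.04193 × 1.83 × 1013.2 = 77.74 mGal
Simple Bouguer anomaly = 8.04 − (77.74) = -69.70 mGal

-69.7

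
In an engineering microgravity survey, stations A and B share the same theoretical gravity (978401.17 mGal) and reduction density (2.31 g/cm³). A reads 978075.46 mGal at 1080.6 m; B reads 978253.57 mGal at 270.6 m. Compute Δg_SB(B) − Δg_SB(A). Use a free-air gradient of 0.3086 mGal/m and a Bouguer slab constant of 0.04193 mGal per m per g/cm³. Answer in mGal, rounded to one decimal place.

Δg_SB(A) = 978075.46 − 978401.17 + 0.3086×1080.6 − 0.04193×2.31×1080.6 = -96.90 mGal
Δg_SB(B) = 978253.57 − 978401.17 + 0.3086×270.6 − 0.04193×2.31×270.6 = -90.30 mGal
Difference = -90.30 − (-96.90) = 6.60 mGal

6.6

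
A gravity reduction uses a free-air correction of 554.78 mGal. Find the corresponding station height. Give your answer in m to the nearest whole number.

1798

h = 554.78 / 0.3086 = 1797.73 m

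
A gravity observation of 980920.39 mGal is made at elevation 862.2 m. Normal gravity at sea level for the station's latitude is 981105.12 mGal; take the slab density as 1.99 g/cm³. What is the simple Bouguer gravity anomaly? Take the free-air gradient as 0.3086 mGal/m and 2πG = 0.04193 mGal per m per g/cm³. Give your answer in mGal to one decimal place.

9.4

Free-air correction = 0.3086 × 862.2 = 266.07 mGal
Free-air anomaly = 980920.39 − 981105.12 + (266.07) = 81.34 mGal
Bouguer slab correction = 0.04193 × 1.99 × 862.2 = 71.94 mGal
Simple Bouguer anomaly = 81.34 − (71.94) = 9.40 mGal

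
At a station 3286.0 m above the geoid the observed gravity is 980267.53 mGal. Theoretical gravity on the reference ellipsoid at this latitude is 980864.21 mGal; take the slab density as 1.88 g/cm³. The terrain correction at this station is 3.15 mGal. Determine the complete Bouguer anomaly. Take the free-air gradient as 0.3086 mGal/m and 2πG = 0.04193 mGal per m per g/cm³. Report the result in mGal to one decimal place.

Free-air correction = 0.3086 × 3286.0 = 1014.06 mGal
Free-air anomaly = 980267.53 − 980864.21 + (1014.06) = 417.38 mGal
Bouguer slab correction = 0.04193 × 1.88 × 3286.0 = 259.03 mGal
Simple Bouguer anomaly = 417.38 − (259.03) = 158.35 mGal
Complete Bouguer anomaly = 158.35 + 3.15 = 161.50 mGal

161.5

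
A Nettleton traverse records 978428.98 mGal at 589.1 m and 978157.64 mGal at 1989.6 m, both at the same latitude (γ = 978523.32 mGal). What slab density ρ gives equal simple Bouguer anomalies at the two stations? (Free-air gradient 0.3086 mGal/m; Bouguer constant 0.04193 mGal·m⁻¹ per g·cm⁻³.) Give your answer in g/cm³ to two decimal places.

2.74

Δg_obs = 978157.64 − 978428.98 = -271.34 mGal over Δh = 1989.6 − 589.1 = 1400.5 m
Equal Bouguer anomalies ⇒ Δg_obs + (0.3086 − 0.04193ρ)·Δh = 0
0.3086 − 0.04193ρ = −Δg_obs/Δh = 0.19375
ρ = (0.3086 − 0.19375) / 0.04193 = 2.74 g/cm³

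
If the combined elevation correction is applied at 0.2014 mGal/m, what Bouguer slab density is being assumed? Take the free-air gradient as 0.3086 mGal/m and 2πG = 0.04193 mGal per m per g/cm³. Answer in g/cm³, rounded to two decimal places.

0.2014 = 0.3086 − 0.04193 × ρ
ρ = (0.3086 − 0.2014) / 0.04193 = 2.56 g/cm³

2.56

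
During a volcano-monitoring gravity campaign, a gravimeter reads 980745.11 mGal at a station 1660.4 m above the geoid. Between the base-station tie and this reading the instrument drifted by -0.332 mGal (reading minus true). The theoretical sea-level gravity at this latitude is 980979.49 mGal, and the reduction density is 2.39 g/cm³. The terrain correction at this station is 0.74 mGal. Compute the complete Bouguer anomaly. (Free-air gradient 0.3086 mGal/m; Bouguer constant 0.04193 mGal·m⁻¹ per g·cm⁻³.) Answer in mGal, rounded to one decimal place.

112.7

Drift-corrected reading = 980745.11 − (-0.332) = 980745.442 mGal
Free-air correction = 0.3086 × 1660.4 = 512.40 mGal
Free-air anomaly = 980745.442 − 980979.49 + (512.40) = 278.352 mGal
Bouguer slab correction = 0.04193 × 2.39 × 1660.4 = 166.39 mGal
Simple Bouguer anomaly = 278.352 − (166.39) = 111.962 mGal
Complete Bouguer anomaly = 111.962 + 0.74 = 112.702 mGal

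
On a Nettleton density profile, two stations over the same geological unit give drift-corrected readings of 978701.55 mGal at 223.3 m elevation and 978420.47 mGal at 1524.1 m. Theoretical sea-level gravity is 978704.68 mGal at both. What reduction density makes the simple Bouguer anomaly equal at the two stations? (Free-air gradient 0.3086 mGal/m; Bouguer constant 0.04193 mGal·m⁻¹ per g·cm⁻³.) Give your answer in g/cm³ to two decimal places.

Δg_obs = 978420.47 − 978701.55 = -281.08 mGal over Δh = 1524.1 − 223.3 = 1300.8 m
Equal Bouguer anomalies ⇒ Δg_obs + (0.3086 − 0.04193ρ)·Δh = 0
0.3086 − 0.04193ρ = −Δg_obs/Δh = 0.21608
ρ = (0.3086 − 0.21608) / 0.04193 = 2.21 g/cm³

2.21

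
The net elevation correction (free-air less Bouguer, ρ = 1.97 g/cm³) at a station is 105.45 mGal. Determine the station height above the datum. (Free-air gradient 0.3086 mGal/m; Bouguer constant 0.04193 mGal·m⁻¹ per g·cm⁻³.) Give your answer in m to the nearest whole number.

Combined gradient = 0.3086 − 0.04193 × 1.97 = 0.2259979 mGal/m
h = 105.45 / 0.2259979 = 466.60 m

467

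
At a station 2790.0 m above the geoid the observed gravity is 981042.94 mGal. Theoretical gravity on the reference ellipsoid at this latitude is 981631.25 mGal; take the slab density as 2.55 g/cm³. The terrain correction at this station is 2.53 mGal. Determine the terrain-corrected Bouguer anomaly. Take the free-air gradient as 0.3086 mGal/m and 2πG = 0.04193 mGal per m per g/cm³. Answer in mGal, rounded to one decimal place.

-23.1

Free-air correction = 0.3086 × 2790.0 = 860.99 mGal
Free-air anomaly = 981042.94 − 981631.25 + (860.99) = 272.68 mGal
Bouguer slab correction = 0.04193 × 2.55 × 2790.0 = 298.31 mGal
Simple Bouguer anomaly = 272.68 − (298.31) = -25.63 mGal
Complete Bouguer anomaly = -25.63 + 2.53 = -23.10 mGal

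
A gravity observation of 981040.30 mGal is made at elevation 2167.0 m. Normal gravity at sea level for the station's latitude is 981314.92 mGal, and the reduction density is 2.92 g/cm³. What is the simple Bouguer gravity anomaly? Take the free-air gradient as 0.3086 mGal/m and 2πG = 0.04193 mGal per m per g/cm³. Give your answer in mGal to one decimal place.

128.8

Free-air correction = 0.3086 × 2167.0 = 668.74 mGal
Free-air anomaly = 981040.30 − 981314.92 + (668.74) = 394.12 mGal
Bouguer slab correction = 0.04193 × 2.92 × 2167.0 = 265.32 mGal
Simple Bouguer anomaly = 394.12 − (265.32) = 128.80 mGal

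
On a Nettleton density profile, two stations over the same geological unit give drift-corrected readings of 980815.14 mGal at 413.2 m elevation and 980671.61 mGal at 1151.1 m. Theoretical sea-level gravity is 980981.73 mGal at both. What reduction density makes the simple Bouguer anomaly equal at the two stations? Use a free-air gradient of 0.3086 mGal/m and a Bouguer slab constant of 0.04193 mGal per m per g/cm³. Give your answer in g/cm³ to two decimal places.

2.72

Δg_obs = 980671.61 − 980815.14 = -143.53 mGal over Δh = 1151.1 − 413.2 = 737.9 m
Equal Bouguer anomalies ⇒ Δg_obs + (0.3086 − 0.04193ρ)·Δh = 0
0.3086 − 0.04193ρ = −Δg_obs/Δh = 0.19451
ρ = (0.3086 − 0.19451) / 0.04193 = 2.72 g/cm³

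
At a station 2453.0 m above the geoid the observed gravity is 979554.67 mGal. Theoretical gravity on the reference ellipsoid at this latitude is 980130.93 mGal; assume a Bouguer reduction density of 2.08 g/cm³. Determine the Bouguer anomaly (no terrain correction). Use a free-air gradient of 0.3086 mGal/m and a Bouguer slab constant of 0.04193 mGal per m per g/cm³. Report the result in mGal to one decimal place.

-33.2

Free-air correction = 0.3086 × 2453.0 = 757.00 mGal
Free-air anomaly = 979554.67 − 980130.93 + (757.00) = 180.74 mGal
Bouguer slab correction = 0.04193 × 2.08 × 2453.0 = 213.94 mGal
Simple Bouguer anomaly = 180.74 − (213.94) = -33.20 mGal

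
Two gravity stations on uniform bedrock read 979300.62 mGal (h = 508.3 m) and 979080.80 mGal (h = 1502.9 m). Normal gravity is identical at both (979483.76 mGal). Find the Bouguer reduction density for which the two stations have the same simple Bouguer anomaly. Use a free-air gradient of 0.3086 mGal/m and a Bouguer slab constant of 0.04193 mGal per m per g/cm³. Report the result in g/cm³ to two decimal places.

Δg_obs = 979080.80 − 979300.62 = -219.82 mGal over Δh = 1502.9 − 508.3 = 994.6 m
Equal Bouguer anomalies ⇒ Δg_obs + (0.3086 − 0.04193ρ)·Δh = 0
0.3086 − 0.04193ρ = −Δg_obs/Δh = 0.22101
ρ = (0.3086 − 0.22101) / 0.04193 = 2.09 g/cm³

2.09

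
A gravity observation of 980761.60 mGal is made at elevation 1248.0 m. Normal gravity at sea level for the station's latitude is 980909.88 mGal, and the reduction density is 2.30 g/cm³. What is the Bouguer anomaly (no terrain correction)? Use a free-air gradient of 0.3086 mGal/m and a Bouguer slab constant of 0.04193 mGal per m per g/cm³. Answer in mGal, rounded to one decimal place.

116.5

Free-air correction = 0.3086 × 1248.0 = 385.13 mGal
Free-air anomaly = 980761.60 − 980909.88 + (385.13) = 236.85 mGal
Bouguer slab correction = 0.04193 × 2.30 × 1248.0 = 120.36 mGal
Simple Bouguer anomaly = 236.85 − (120.36) = 116.49 mGal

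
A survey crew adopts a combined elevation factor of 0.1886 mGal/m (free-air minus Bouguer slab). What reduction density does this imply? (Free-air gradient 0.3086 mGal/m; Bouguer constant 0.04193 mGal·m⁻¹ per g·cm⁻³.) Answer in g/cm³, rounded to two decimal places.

2.86

0.1886 = 0.3086 − 0.04193 × ρ
ρ = (0.3086 − 0.1886) / 0.04193 = 2.86 g/cm³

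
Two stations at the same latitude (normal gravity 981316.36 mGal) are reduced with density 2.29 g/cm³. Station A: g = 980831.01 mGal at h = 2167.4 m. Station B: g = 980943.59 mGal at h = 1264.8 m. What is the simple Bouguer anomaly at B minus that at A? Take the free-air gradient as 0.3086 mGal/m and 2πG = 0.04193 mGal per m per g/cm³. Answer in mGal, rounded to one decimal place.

-79.3

Δg_SB(A) = 980831.01 − 981316.36 + 0.3086×2167.4 − 0.04193×2.29×2167.4 = -24.60 mGal
Δg_SB(B) = 980943.59 − 981316.36 + 0.3086×1264.8 − 0.04193×2.29×1264.8 = -103.90 mGal
Difference = -103.90 − (-24.60) = -79.30 mGal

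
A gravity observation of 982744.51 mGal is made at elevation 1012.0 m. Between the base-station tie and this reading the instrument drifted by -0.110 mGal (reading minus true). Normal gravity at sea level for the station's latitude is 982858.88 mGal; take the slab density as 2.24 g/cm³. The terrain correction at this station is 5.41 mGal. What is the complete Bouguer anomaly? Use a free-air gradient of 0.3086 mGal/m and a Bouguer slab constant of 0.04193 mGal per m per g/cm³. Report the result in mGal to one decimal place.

Drift-corrected reading = 982744.51 − (-0.110) = 982744.620 mGal
Free-air correction = 0.3086 × 1012.0 = 312.30 mGal
Free-air anomaly = 982744.620 − 982858.88 + (312.30) = 198.040 mGal
Bouguer slab correction = 0.04193 × 2.24 × 1012.0 = 95.05 mGal
Simple Bouguer anomaly = 198.040 − (95.05) = 102.990 mGal
Complete Bouguer anomaly = 102.990 + 5.41 = 108.400 mGal

108.4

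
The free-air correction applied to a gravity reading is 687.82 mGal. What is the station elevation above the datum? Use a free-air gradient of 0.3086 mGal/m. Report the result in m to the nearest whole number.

h = 687.82 / 0.3086 = 2228.84 m

2229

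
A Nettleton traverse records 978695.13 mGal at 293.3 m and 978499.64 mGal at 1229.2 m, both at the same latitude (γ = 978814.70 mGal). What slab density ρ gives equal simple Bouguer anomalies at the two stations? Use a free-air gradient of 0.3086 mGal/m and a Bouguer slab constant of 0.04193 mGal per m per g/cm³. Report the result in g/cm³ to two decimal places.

Δg_obs = 978499.64 − 978695.13 = -195.49 mGal over Δh = 1229.2 − 293.3 = 935.9 m
Equal Bouguer anomalies ⇒ Δg_obs + (0.3086 − 0.04193ρ)·Δh = 0
0.3086 − 0.04193ρ = −Δg_obs/Δh = 0.20888
ρ = (0.3086 − 0.20888) / 0.04193 = 2.38 g/cm³

2.38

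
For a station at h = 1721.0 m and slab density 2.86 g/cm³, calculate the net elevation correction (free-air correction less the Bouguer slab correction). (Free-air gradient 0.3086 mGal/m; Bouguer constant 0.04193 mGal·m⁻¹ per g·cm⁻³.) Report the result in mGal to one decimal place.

324.7

Combined gradient = 0.3086 − 0.04193 × 2.86 = 0.1886802 mGal/m
Combined elevation correction = 0.1886802 × 1721.0 = 324.7 mGal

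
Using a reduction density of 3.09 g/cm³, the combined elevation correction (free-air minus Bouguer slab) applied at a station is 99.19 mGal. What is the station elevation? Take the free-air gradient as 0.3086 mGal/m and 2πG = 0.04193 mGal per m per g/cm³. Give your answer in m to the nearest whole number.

Combined gradient = 0.3086 − 0.04193 × 3.09 = 0.1790363 mGal/m
h = 99.19 / 0.1790363 = 554.02 m

554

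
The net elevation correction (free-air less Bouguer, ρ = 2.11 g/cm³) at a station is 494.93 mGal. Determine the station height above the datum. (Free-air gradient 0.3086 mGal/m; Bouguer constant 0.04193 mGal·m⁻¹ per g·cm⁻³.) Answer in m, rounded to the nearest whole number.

Combined gradient = 0.3086 − 0.04193 × 2.11 = 0.2201277 mGal/m
h = 494.93 / 0.2201277 = 2248.38 m

2248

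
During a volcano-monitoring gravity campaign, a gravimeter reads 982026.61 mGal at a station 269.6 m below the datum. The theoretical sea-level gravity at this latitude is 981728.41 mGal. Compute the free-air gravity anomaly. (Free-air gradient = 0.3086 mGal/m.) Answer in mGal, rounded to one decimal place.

Free-air correction = 0.3086 × -269.6 = -83.20 mGal
Free-air anomaly = 982026.61 − 981728.41 + (-83.20) = 215.00 mGal

215.0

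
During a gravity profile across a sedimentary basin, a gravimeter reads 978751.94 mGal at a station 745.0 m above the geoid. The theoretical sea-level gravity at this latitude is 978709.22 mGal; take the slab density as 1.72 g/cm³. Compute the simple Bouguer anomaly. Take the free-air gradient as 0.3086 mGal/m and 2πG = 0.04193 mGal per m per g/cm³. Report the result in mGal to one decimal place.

218.9

Free-air correction = 0.3086 × 745.0 = 229.91 mGal
Free-air anomaly = 978751.94 − 978709.22 + (229.91) = 272.63 mGal
Bouguer slab correction = 0.04193 × 1.72 × 745.0 = 53.73 mGal
Simple Bouguer anomaly = 272.63 − (53.73) = 218.90 mGal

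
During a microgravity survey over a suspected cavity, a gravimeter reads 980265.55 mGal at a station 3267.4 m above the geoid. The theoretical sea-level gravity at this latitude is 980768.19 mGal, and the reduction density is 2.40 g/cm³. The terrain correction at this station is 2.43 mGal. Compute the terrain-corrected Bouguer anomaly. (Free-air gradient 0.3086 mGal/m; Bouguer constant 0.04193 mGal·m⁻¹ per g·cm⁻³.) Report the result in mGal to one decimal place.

179.3

Free-air correction = 0.3086 × 3267.4 = 1008.32 mGal
Free-air anomaly = 980265.55 − 980768.19 + (1008.32) = 505.68 mGal
Bouguer slab correction = 0.04193 × 2.40 × 3267.4 = 328.80 mGal
Simple Bouguer anomaly = 505.68 − (328.80) = 176.88 mGal
Complete Bouguer anomaly = 176.88 + 2.43 = 179.31 mGal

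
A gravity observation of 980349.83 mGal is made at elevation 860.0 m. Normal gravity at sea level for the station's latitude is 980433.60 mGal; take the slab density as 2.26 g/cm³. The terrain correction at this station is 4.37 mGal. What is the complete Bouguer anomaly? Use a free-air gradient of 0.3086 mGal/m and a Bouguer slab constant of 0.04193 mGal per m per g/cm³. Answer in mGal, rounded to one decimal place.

104.5

Free-air correction = 0.3086 × 860.0 = 265.40 mGal
Free-air anomaly = 980349.83 − 980433.60 + (265.40) = 181.63 mGal
Bouguer slab correction = 0.04193 × 2.26 × 860.0 = 81.50 mGal
Simple Bouguer anomaly = 181.63 − (81.50) = 100.13 mGal
Complete Bouguer anomaly = 100.13 + 4.37 = 104.50 mGal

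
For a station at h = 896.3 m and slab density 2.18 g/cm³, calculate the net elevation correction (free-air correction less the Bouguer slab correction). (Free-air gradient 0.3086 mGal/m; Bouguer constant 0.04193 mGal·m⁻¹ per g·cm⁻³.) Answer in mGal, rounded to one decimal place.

194.7

Combined gradient = 0.3086 − 0.04193 × 2.18 = 0.2171926 mGal/m
Combined elevation correction = 0.2171926 × 896.3 = 194.7 mGal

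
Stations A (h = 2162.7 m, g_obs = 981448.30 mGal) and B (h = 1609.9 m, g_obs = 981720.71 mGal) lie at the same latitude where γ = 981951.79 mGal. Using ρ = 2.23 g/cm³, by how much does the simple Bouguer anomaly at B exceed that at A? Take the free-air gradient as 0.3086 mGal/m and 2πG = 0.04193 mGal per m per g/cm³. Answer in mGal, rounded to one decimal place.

Δg_SB(A) = 981448.30 − 981951.79 + 0.3086×2162.7 − 0.04193×2.23×2162.7 = -38.30 mGal
Δg_SB(B) = 981720.71 − 981951.79 + 0.3086×1609.9 − 0.04193×2.23×1609.9 = 115.20 mGal
Difference = 115.20 − (-38.30) = 153.50 mGal

153.5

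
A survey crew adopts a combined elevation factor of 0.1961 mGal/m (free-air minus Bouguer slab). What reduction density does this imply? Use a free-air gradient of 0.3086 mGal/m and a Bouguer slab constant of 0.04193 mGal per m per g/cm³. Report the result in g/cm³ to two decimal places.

2.68

0.1961 = 0.3086 − 0.04193 × ρ
ρ = (0.3086 − 0.1961) / 0.04193 = 2.68 g/cm³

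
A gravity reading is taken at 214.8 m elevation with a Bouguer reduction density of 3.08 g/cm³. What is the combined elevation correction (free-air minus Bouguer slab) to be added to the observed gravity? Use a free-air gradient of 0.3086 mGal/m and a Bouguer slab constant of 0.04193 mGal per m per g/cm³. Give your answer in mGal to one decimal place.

Combined gradient = 0.3086 − 0.04193 × 3.08 = 0.1794556 mGal/m
Combined elevation correction = 0.1794556 × 214.8 = 38.5 mGal

38.5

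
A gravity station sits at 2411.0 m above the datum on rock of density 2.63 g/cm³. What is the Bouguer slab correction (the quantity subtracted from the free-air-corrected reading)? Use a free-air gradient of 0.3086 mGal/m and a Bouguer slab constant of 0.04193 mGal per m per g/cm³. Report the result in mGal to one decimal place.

265.9

Bouguer slab correction = 0.04193 × 2.63 × 2411.0 = 265.9 mGal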